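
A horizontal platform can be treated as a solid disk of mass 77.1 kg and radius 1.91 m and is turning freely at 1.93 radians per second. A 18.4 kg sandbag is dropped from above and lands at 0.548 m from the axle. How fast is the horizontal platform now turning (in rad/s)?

ω_f ≈ 1.86 rad/s

The added mass arrives with no angular momentum about the axle, and any external torque about the axle is negligible, so the system's angular momentum is conserved.
I_p = ½(77.1)(1.91)² = 140.6 kg·m².
Added inertia Σmr² = (18.4)(0.548)² = 5.526 kg·m²; I_f = 140.6 + 5.526 = 146.2 kg·m².
ω_f = I_p ω_i / I_f = (140.6)(1.93) / 146.2 = 1.857 rad/s.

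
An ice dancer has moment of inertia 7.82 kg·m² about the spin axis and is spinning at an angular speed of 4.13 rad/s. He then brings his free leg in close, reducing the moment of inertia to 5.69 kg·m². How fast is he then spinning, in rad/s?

ω₂ ≈ 5.68 rad/s

No external torque acts about the spin axis, so angular momentum is conserved.
ω₂ = I₁ω₁ / I₂ = (7.820)(4.13 rad/s) / (5.690) = 5.676 rad/s.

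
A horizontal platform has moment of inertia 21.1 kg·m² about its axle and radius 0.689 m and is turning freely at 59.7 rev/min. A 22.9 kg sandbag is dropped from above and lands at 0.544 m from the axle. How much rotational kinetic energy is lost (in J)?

No external torque acts about the axle; L_before = L_after.
Added inertia Σmr² = (22.9)(0.544)² = 6.777 kg·m²; I_f = 21.10 + 6.777 = 27.88 kg·m².
ω_f = I_p ω_i / I_f = (21.10)(59.7) / 27.88 = 45.19 rpm.
KE_i = ½(21.10)(6.252 rad/s)² = 412.3 J; KE_f = ½(27.88)(4.732)² = 312.1 J.

energy lost ≈ 100 J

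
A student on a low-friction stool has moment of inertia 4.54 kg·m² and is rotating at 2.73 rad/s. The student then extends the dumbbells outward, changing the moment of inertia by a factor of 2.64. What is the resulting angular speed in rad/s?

ω₂ ≈ 1.03 rad/s

Angular momentum about the spin axis is conserved since the torque about it is zero.
I₂ = 2.64 × 4.54 = 11.99 kg·m².
ω₂ = I₁ω₁ / I₂ = (4.540)(2.73 rad/s) / (11.99) = 1.034 rad/s.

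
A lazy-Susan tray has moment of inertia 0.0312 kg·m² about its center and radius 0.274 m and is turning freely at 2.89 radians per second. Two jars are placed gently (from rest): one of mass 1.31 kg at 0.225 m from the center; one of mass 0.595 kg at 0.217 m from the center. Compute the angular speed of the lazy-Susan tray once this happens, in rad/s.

ω_f ≈ 0.718 rad/s

The added mass arrives with no angular momentum about the center, and any external torque about the center is negligible, so the system's angular momentum is conserved.
Added inertia Σmr² = (1.31)(0.225)² + (0.595)(0.217)² = 0.09434 kg·m²; I_f = 0.03120 + 0.09434 = 0.1255 kg·m².
ω_f = I_p ω_i / I_f = (0.03120)(2.89) / 0.1255 = 0.7183 rad/s.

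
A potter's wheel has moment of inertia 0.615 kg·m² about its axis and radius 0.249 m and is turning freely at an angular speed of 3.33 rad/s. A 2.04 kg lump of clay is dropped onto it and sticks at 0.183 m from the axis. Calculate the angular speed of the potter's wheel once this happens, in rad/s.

The added mass arrives with no angular momentum about the axis, and any external torque about the axis is negligible, so the system's angular momentum is conserved.
Added inertia Σmr² = (2.04)(0.183)² = 0.06832 kg·m²; I_f = 0.6150 + 0.06832 = 0.6833 kg·m².
ω_f = I_p ω_i / I_f = (0.6150)(3.33) / 0.6833 = 2.997 rad/s.

ω_f ≈ 3.00 rad/s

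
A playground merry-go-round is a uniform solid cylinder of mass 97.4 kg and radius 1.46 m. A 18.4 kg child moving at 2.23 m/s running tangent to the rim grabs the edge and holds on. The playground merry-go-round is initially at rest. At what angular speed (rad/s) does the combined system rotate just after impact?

About the axle the impulsive forces during the collision are internal, so angular momentum about that axis is conserved.
I_p = ½(97.4)(1.46)² = 103.8 kg·m². Taking the sense of the child's angular momentum as positive, L_{child} = m v R = (18.4)(2.23)(1.46) = 59.91 kg·m²/s.
L_i = 0 + 59.91 = 59.91 kg·m²/s.
After sticking, I_f = I_p + m R² = 103.8 + (18.4)(1.46)² = 143.0 kg·m².
ω_f = L_i / I_f = 59.91 / 143.0 = 0.4188 rad/s.

|ω_f| ≈ 0.419 rad/s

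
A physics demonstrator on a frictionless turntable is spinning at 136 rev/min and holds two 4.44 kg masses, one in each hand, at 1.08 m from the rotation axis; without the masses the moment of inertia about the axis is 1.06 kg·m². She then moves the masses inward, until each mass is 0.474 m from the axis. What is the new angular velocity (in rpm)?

ω₂ ≈ 508 rpm

Angular momentum about the spin axis is conserved since the torque about it is zero.
I₁ = 1.06 + 2(4.44)(1.08)² = 11.42 kg·m²; I₂ = 1.06 + 2(4.44)(0.474)² = 3.055 kg·m².
ω₂ = I₁ω₁ / I₂ = (11.42)(136 rpm) / (3.055) = 508.3 rpm.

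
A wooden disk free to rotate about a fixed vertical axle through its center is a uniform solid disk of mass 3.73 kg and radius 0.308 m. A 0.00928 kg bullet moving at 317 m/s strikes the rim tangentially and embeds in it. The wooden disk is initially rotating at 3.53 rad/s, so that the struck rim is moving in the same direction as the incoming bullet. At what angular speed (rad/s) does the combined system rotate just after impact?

The axle reaction passes through the axle and exerts no torque about it; angular momentum about the axle is conserved through the impact.
I_p = ½(3.73)(0.308)² = 0.1769 kg·m². Taking the sense of the bullet's angular momentum as positive, L_{bullet} = m v R = (0.00928)(317)(0.308) = 0.9061 kg·m²/s.
L_i = +I_p ω_p + m v R = +(0.1769)(3.53) + 0.9061 = 1.531 kg·m²/s.
After sticking, I_f = I_p + m R² = 0.1769 + (0.00928)(0.308)² = 0.1778 kg·m².
ω_f = L_i / I_f = 1.531 / 0.1778 = 8.608 rad/s.

|ω_f| ≈ 8.61 rad/s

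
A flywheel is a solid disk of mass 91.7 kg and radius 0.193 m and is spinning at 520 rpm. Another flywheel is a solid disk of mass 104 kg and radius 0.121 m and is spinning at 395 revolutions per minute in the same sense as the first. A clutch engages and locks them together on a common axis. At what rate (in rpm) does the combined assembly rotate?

The coupling torques are internal; angular momentum about the shared axis is conserved.
Moments of inertia: I_A = ½(91.7)(0.193)² = 1.708 kg·m²; I_B = ½(104)(0.121)² = 0.7613 kg·m².
Taking A's sense as positive: L = (1.708)(520) + (0.7613)(395) = 1189 kg·m²·rpm.
Combined I = 1.708 + 0.7613 = 2.469 kg·m².
ω_f = L / I = 1189 / 2.469 = 481.5 rpm.

|ω_f| ≈ 481 rpm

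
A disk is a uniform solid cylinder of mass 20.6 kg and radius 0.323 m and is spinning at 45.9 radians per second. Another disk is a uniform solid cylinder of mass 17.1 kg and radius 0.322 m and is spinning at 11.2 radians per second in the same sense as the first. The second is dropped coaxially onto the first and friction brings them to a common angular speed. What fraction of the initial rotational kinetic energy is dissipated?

fraction ≈ 0.246

The coupling torques are internal; angular momentum about the shared axis is conserved.
Moments of inertia: I_A = ½(20.6)(0.323)² = 1.075 kg·m²; I_B = ½(17.1)(0.322)² = 0.8865 kg·m².
Taking A's sense as positive: L = (1.075)(45.9) + (0.8865)(11.2) = 59.25 kg·m²·rad/s.
Combined I = 1.075 + 0.8865 = 1.961 kg·m².
ω_f = L / I = 59.25 / 1.961 = 30.21 rad/s.
KE_i = ½ΣIω² = 1188 J; KE_f = ½(1.961)(30.21)² = 895.1 J.
Fraction dissipated = (KE_i − KE_f)/KE_i = 0.2463.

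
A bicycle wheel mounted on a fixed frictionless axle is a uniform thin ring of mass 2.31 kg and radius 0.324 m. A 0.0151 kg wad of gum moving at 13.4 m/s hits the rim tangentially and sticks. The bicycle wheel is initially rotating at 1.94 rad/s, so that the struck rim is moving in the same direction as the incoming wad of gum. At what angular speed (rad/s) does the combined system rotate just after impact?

|ω_f| ≈ 2.20 rad/s

About the axle the impulsive forces during the collision are internal, so angular momentum about that axis is conserved.
I_p = (2.31)(0.324)² = 0.2425 kg·m². Taking the sense of the wad of gum's angular momentum as positive, L_{wad} = m v R = (0.0151)(13.4)(0.324) = 0.06556 kg·m²/s.
L_i = +I_p ω_p + m v R = +(0.2425)(1.94) + 0.06556 = 0.5360 kg·m²/s.
After sticking, I_f = I_p + m R² = 0.2425 + (0.0151)(0.324)² = 0.2441 kg·m².
ω_f = L_i / I_f = 0.5360 / 0.2441 = 2.196 rad/s.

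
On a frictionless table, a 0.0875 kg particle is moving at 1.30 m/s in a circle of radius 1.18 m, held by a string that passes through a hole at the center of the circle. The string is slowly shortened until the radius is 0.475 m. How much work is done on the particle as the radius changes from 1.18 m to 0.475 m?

Central (radial) force ⇒ zero torque about the center ⇒ m v r is constant.
v₂ = v₁ r₁ / r₂ = (1.30)(1.18) / (0.475) = 3.229 m/s.
W = ΔKE = ½m(v₂² − v₁²) = 0.3824 J.

W ≈ 0.382 J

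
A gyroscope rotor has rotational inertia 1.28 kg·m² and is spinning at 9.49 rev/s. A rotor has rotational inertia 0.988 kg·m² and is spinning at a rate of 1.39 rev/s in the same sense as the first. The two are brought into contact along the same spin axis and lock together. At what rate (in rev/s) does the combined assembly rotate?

No external torque acts about the common axis, so total angular momentum is conserved.
Taking A's sense as positive: L = (1.280)(9.49) + (0.9880)(1.39) = 13.52 kg·m²·rev/s.
Combined I = 1.280 + 0.9880 = 2.268 kg·m².
ω_f = L / I = 13.52 / 2.268 = 5.961 rev/s.

|ω_f| ≈ 5.96 rev/s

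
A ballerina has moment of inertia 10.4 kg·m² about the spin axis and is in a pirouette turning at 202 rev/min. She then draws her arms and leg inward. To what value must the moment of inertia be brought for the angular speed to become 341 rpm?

I₂ ≈ 6.16 kg·m²

With no external torque about the axis, L is conserved: I₁ω₁ = I₂ω₂.
I₂ = I₁ω₁ / ω₂ = (10.4)(202) / (341) = 6.161 kg·m².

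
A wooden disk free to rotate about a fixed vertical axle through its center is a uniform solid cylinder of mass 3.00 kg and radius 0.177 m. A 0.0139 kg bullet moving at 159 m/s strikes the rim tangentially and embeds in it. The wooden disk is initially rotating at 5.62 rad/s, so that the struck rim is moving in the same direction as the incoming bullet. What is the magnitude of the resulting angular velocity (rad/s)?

The axle reaction passes through the axle and exerts no torque about it; angular momentum about the axle is conserved through the impact.
I_p = ½(3.00)(0.177)² = 0.04699 kg·m². Taking the sense of the bullet's angular momentum as positive, L_{bullet} = m v R = (0.0139)(159)(0.177) = 0.3912 kg·m²/s.
L_i = +I_p ω_p + m v R = +(0.04699)(5.62) + 0.3912 = 0.6553 kg·m²/s.
After sticking, I_f = I_p + m R² = 0.04699 + (0.0139)(0.177)² = 0.04743 kg·m².
ω_f = L_i / I_f = 0.6553 / 0.04743 = 13.82 rad/s.

|ω_f| ≈ 13.8 rad/s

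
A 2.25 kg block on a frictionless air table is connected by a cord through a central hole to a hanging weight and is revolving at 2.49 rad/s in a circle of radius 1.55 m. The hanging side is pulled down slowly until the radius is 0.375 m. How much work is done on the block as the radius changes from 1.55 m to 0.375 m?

W ≈ 270 J

No torque about the axis ⇒ m r₁² ω₁ = m r₂² ω₂.
ω₂ = ω₁ (r₁/r₂)² = (2.49)(1.55/0.375)² = 42.54 rad/s.
W = ΔKE = ½m(v₂² − v₁²) = 269.5 J.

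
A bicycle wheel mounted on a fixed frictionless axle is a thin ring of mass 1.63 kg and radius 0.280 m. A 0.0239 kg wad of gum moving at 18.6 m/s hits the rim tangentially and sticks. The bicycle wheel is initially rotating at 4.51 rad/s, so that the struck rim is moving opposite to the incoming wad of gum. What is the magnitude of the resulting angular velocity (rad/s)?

The axle reaction passes through the axle and exerts no torque about it; angular momentum about the axle is conserved through the impact.
I_p = (1.63)(0.280)² = 0.1278 kg·m². Taking the sense of the wad of gum's angular momentum as positive, L_{wad} = m v R = (0.0239)(18.6)(0.280) = 0.1245 kg·m²/s.
L_i = −I_p ω_p + m v R = −(0.1278)(4.51) + 0.1245 = -0.4519 kg·m²/s.
After sticking, I_f = I_p + m R² = 0.1278 + (0.0239)(0.280)² = 0.1297 kg·m².
ω_f = L_i / I_f = -0.4519 / 0.1297 = -3.485 rad/s.

|ω_f| ≈ 3.48 rad/s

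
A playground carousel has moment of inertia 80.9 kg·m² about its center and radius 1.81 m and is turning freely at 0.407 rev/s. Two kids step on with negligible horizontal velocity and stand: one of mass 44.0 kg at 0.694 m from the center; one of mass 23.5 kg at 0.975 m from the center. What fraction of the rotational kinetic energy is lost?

fraction ≈ 0.350

No external torque acts about the center; L_before = L_after.
Added inertia Σmr² = (44.0)(0.694)² + (23.5)(0.975)² = 43.53 kg·m²; I_f = 80.90 + 43.53 = 124.4 kg·m².
ω_f = I_p ω_i / I_f = (80.90)(0.407) / 124.4 = 0.2646 rev/s.
KE_i = ½(80.90)(2.557 rad/s)² = 264.5 J; KE_f = ½(124.4)(1.663)² = 172.0 J.
Fraction lost = 0.3498.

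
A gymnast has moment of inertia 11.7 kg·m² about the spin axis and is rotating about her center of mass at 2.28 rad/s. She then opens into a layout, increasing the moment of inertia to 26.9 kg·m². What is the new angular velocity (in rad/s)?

Angular momentum about the spin axis is conserved since the torque about it is zero.
ω₂ = I₁ω₁ / I₂ = (11.70)(2.28 rad/s) / (26.90) = 0.9917 rad/s.

ω₂ ≈ 0.992 rad/s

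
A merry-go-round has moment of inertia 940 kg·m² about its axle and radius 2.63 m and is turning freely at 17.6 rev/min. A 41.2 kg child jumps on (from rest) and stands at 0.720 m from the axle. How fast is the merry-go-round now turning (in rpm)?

The added mass arrives with no angular momentum about the axle, and any external torque about the axle is negligible, so the system's angular momentum is conserved.
Added inertia Σmr² = (41.2)(0.720)² = 21.36 kg·m²; I_f = 940.0 + 21.36 = 961.4 kg·m².
ω_f = I_p ω_i / I_f = (940.0)(17.6) / 961.4 = 17.21 rpm.

ω_f ≈ 17.2 rpm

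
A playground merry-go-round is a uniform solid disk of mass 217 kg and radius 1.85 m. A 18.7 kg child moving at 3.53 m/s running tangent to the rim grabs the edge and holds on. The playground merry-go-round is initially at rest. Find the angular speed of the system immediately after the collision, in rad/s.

|ω_f| ≈ 0.281 rad/s

The axle reaction passes through the axle and exerts no torque about it; angular momentum about the axle is conserved through the impact.
I_p = ½(217)(1.85)² = 371.3 kg·m². Taking the sense of the child's angular momentum as positive, L_{child} = m v R = (18.7)(3.53)(1.85) = 122.1 kg·m²/s.
L_i = 0 + 122.1 = 122.1 kg·m²/s.
After sticking, I_f = I_p + m R² = 371.3 + (18.7)(1.85)² = 435.3 kg·m².
ω_f = L_i / I_f = 122.1 / 435.3 = 0.2805 rad/s.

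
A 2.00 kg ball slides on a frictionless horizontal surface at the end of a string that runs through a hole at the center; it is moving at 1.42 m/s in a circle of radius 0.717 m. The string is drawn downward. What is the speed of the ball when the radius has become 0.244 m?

The only horizontal force on the mass is along the cord (radial), so it exerts no torque about the hole and angular momentum m v r is conserved.
v₂ = v₁ r₁ / r₂ = (1.42)(0.717) / (0.244) = 4.173 m/s.

v₂ ≈ 4.17 m/s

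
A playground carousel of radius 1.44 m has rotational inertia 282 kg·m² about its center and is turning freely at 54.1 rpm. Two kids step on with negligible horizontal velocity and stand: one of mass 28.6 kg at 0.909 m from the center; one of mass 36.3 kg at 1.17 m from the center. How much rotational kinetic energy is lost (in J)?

energy lost ≈ 934 J

No external torque acts about the center; L_before = L_after.
Added inertia Σmr² = (28.6)(0.909)² + (36.3)(1.17)² = 73.32 kg·m²; I_f = 282.0 + 73.32 = 355.3 kg·m².
ω_f = I_p ω_i / I_f = (282.0)(54.1) / 355.3 = 42.94 rpm.
KE_i = ½(282.0)(5.665 rad/s)² = 4526 J; KE_f = ½(355.3)(4.496)² = 3592 J.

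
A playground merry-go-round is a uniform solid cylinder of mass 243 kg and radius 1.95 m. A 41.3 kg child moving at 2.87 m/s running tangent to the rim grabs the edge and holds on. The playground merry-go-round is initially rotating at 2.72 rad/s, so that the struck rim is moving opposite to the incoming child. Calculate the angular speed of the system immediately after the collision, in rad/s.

|ω_f| ≈ 1.66 rad/s

The axle reaction passes through the axle and exerts no torque about it; angular momentum about the axle is conserved through the impact.
I_p = ½(243)(1.95)² = 462.0 kg·m². Taking the sense of the child's angular momentum as positive, L_{child} = m v R = (41.3)(2.87)(1.95) = 231.1 kg·m²/s.
L_i = −I_p ω_p + m v R = −(462.0)(2.72) + 231.1 = -1026 kg·m²/s.
After sticking, I_f = I_p + m R² = 462.0 + (41.3)(1.95)² = 619.0 kg·m².
ω_f = L_i / I_f = -1026 / 619.0 = -1.657 rad/s.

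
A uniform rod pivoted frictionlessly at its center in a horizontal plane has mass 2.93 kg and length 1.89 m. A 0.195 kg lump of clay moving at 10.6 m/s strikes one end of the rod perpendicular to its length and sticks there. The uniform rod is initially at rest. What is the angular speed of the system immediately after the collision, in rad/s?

|ω_f| ≈ 1.87 rad/s

About the pivot the impulsive forces during the collision are internal, so angular momentum about that axis is conserved.
I_p = (1/12)(2.93)(1.89)² = 0.8722 kg·m². Taking the sense of the lump of clay's angular momentum as positive, L_{lump} = m v R = (0.195)(10.6)(1.89/2) = 1.953 kg·m²/s.
L_i = 0 + 1.953 = 1.953 kg·m²/s.
After sticking, I_f = I_p + m R² = 0.8722 + (0.195)(1.89/2)² = 1.046 kg·m².
ω_f = L_i / I_f = 1.953 / 1.046 = 1.867 rad/s.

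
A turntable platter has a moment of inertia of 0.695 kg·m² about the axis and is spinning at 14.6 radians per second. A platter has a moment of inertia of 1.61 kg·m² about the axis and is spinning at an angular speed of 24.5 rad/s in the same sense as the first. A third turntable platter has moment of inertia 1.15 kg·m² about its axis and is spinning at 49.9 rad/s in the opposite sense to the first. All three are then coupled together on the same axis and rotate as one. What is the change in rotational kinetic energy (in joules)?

No external torque acts about the common axis, so total angular momentum is conserved.
Taking A's sense as positive: L = (0.6950)(14.6) + (1.610)(24.5) − (1.150)(49.9) = -7.793 kg·m²·rad/s.
Combined I = 0.6950 + 1.610 + 1.150 = 3.455 kg·m².
ω_f = L / I = -7.793 / 3.455 = -2.256 rad/s.
KE_i = ½ΣIω² = 1989 J; KE_f = ½(3.455)(2.256)² = 8.789 J.

ΔKE ≈ -1980 J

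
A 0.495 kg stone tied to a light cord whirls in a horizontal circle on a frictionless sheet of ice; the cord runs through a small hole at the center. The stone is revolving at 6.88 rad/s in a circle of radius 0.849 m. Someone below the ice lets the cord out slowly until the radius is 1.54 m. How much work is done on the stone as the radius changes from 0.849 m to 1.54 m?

The constraining force is radial, so m r² ω about the center is conserved.
ω₂ = ω₁ (r₁/r₂)² = (6.88)(0.849/1.54)² = 2.091 rad/s.
W = ΔKE = ½m(v₂² − v₁²) = -5.878 J.

W ≈ -5.88 J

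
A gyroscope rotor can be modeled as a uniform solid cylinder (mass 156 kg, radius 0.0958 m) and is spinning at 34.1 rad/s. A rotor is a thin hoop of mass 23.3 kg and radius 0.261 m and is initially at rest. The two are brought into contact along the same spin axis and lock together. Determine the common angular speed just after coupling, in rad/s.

|ω_f| ≈ 10.6 rad/s

The coupling torques are internal; angular momentum about the shared axis is conserved.
Moments of inertia: I_A = ½(156)(0.0958)² = 0.7159 kg·m²; I_B = (23.3)(0.261)² = 1.587 kg·m².
Taking A's sense as positive: L = (0.7159)(34.1) = 24.41 kg·m²·rad/s.
Combined I = 0.7159 + 1.587 = 2.303 kg·m².
ω_f = L / I = 24.41 / 2.303 = 10.60 rad/s.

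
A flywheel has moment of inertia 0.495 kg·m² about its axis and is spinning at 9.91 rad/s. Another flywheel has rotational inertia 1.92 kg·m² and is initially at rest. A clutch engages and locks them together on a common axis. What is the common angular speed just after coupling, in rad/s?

The coupling torques are internal; angular momentum about the shared axis is conserved.
Taking A's sense as positive: L = (0.4950)(9.91) = 4.905 kg·m²·rad/s.
Combined I = 0.4950 + 1.920 = 2.415 kg·m².
ω_f = L / I = 4.905 / 2.415 = 2.031 rad/s.

|ω_f| ≈ 2.03 rad/s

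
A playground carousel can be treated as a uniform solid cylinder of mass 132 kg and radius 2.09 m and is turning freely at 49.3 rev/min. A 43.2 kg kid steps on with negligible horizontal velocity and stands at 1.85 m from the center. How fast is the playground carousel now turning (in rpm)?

ω_f ≈ 32.6 rpm

The added mass arrives with no angular momentum about the center, and any external torque about the center is negligible, so the system's angular momentum is conserved.
I_p = ½(132)(2.09)² = 288.3 kg·m².
Added inertia Σmr² = (43.2)(1.85)² = 147.9 kg·m²; I_f = 288.3 + 147.9 = 436.1 kg·m².
ω_f = I_p ω_i / I_f = (288.3)(49.3) / 436.1 = 32.59 rpm.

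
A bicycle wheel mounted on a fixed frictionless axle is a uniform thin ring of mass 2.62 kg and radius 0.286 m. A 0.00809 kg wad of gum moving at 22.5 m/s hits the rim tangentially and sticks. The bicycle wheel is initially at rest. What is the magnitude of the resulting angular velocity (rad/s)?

About the axle the impulsive forces during the collision are internal, so angular momentum about that axis is conserved.
I_p = (2.62)(0.286)² = 0.2143 kg·m². Taking the sense of the wad of gum's angular momentum as positive, L_{wad} = m v R = (0.00809)(22.5)(0.286) = 0.05206 kg·m²/s.
L_i = 0 + 0.05206 = 0.05206 kg·m²/s.
After sticking, I_f = I_p + m R² = 0.2143 + (0.00809)(0.286)² = 0.2150 kg·m².
ω_f = L_i / I_f = 0.05206 / 0.2150 = 0.2422 rad/s.

|ω_f| ≈ 0.242 rad/s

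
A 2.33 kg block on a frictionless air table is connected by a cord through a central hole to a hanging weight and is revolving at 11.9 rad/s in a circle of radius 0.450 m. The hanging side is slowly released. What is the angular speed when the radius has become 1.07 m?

No torque about the axis ⇒ m r₁² ω₁ = m r₂² ω₂.
ω₂ = ω₁ (r₁/r₂)² = (11.9)(0.450/1.07)² = 2.105 rad/s.

ω₂ ≈ 2.10 rad/s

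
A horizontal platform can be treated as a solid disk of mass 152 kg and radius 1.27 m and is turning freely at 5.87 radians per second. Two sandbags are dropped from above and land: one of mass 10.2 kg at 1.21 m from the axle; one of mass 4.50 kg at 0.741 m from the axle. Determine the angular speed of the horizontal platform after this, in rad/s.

ω_f ≈ 5.14 rad/s

The added mass arrives with no angular momentum about the axle, and any external torque about the axle is negligible, so the system's angular momentum is conserved.
I_p = ½(152)(1.27)² = 122.6 kg·m².
Added inertia Σmr² = (10.2)(1.21)² + (4.50)(0.741)² = 17.40 kg·m²; I_f = 122.6 + 17.40 = 140.0 kg·m².
ω_f = I_p ω_i / I_f = (122.6)(5.87) / 140.0 = 5.140 rad/s.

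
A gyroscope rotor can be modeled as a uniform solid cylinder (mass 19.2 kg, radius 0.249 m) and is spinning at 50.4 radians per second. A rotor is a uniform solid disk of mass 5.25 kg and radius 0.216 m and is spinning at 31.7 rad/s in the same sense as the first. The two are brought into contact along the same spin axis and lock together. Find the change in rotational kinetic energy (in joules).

The coupling torques are internal; angular momentum about the shared axis is conserved.
Moments of inertia: I_A = ½(19.2)(0.249)² = 0.5952 kg·m²; I_B = ½(5.25)(0.216)² = 0.1225 kg·m².
Taking A's sense as positive: L = (0.5952)(50.4) + (0.1225)(31.7) = 33.88 kg·m²·rad/s.
Combined I = 0.5952 + 0.1225 = 0.7177 kg·m².
ω_f = L / I = 33.88 / 0.7177 = 47.21 rad/s.
KE_i = ½ΣIω² = 817.5 J; KE_f = ½(0.7177)(47.21)² = 799.7 J.

ΔKE ≈ -17.8 J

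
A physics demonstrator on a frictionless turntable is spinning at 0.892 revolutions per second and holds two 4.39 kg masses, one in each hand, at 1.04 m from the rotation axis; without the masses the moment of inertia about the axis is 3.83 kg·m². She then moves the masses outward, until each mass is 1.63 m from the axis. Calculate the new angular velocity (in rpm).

ω₂ ≈ 26.3 rpm

No external torque acts about the spin axis, so angular momentum is conserved.
I₁ = 3.83 + 2(4.39)(1.04)² = 13.33 kg·m²; I₂ = 3.83 + 2(4.39)(1.63)² = 27.16 kg·m².
ω₂ = I₁ω₁ / I₂ = (13.33)(0.892 rev/s) / (27.16) = 0.4377 rev/s = 26.26 rpm.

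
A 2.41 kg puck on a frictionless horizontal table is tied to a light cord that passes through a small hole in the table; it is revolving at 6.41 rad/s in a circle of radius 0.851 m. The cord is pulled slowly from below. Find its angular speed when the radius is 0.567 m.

ω₂ ≈ 14.4 rad/s

The constraining force is radial, so m r² ω about the center is conserved.
ω₂ = ω₁ (r₁/r₂)² = (6.41)(0.851/0.567)² = 14.44 rad/s.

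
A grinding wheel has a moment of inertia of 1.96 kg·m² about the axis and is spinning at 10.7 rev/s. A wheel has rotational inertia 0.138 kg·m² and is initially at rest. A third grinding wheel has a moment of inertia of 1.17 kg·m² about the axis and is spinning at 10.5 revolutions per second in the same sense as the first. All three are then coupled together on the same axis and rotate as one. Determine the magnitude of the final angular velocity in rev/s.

|ω_f| ≈ 10.2 rev/s

No external torque acts about the common axis, so total angular momentum is conserved.
Taking A's sense as positive: L = (1.960)(10.7) + (1.170)(10.5) = 33.26 kg·m²·rev/s.
Combined I = 1.960 + 0.1380 + 1.170 = 3.268 kg·m².
ω_f = L / I = 33.26 / 3.268 = 10.18 rev/s.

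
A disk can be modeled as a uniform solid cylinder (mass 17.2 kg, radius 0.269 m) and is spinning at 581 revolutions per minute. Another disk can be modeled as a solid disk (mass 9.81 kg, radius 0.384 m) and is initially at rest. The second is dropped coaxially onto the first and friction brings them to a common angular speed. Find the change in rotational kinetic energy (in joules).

The coupling torques are internal; angular momentum about the shared axis is conserved.
Moments of inertia: I_A = ½(17.2)(0.269)² = 0.6223 kg·m²; I_B = ½(9.81)(0.384)² = 0.7233 kg·m².
Taking A's sense as positive: L = (0.6223)(581) = 361.6 kg·m²·rpm.
Combined I = 0.6223 + 0.7233 = 1.346 kg·m².
ω_f = L / I = 361.6 / 1.346 = 268.7 rpm.
KE_i = ½ΣIω² = 1152 J; KE_f = ½(1.346)(28.14)² = 532.7 J.

ΔKE ≈ -619 J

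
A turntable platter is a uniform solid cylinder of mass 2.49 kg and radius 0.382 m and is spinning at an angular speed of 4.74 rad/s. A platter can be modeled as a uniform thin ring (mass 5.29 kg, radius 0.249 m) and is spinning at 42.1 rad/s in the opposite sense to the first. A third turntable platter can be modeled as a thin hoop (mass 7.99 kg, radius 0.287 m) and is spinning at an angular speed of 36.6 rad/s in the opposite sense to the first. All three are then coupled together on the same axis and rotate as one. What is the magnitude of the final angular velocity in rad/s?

No external torque acts about the common axis, so total angular momentum is conserved.
Moments of inertia: I_A = ½(2.49)(0.382)² = 0.1817 kg·m²; I_B = (5.29)(0.249)² = 0.3280 kg·m²; I_C = (7.99)(0.287)² = 0.6581 kg·m².
Taking A's sense as positive: L = (0.1817)(4.74) − (0.3280)(42.1) − (0.6581)(36.6) = -37.03 kg·m²·rad/s.
Combined I = 0.1817 + 0.3280 + 0.6581 = 1.168 kg·m².
ω_f = L / I = -37.03 / 1.168 = -31.71 rad/s.

|ω_f| ≈ 31.7 rad/s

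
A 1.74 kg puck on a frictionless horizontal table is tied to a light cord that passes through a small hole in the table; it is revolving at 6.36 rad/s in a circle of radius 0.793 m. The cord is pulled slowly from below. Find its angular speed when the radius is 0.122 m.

The constraining force is radial, so m r² ω about the center is conserved.
ω₂ = ω₁ (r₁/r₂)² = (6.36)(0.793/0.122)² = 268.7 rad/s.

ω₂ ≈ 269 rad/s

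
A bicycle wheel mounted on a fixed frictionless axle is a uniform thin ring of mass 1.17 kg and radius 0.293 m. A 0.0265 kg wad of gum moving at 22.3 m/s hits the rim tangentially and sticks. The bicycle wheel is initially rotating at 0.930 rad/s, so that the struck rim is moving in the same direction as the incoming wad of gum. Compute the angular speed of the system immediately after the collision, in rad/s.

The axle reaction passes through the axle and exerts no torque about it; angular momentum about the axle is conserved through the impact.
I_p = (1.17)(0.293)² = 0.1004 kg·m². Taking the sense of the wad of gum's angular momentum as positive, L_{wad} = m v R = (0.0265)(22.3)(0.293) = 0.1731 kg·m²/s.
L_i = +I_p ω_p + m v R = +(0.1004)(0.930) + 0.1731 = 0.2666 kg·m²/s.
After sticking, I_f = I_p + m R² = 0.1004 + (0.0265)(0.293)² = 0.1027 kg·m².
ω_f = L_i / I_f = 0.2666 / 0.1027 = 2.595 rad/s.

|ω_f| ≈ 2.60 rad/s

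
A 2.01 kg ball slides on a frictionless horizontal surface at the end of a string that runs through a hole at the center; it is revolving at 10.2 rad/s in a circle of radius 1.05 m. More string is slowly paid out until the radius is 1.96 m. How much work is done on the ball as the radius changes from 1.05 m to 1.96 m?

W ≈ -82.2 J

The constraining force is radial, so m r² ω about the center is conserved.
ω₂ = ω₁ (r₁/r₂)² = (10.2)(1.05/1.96)² = 2.927 rad/s.
W = ΔKE = ½m(v₂² − v₁²) = -82.19 J.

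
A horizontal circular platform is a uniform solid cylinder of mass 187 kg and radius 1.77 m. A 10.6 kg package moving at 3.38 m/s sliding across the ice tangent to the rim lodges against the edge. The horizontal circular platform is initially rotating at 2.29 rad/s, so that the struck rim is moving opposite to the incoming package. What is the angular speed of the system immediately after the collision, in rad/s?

|ω_f| ≈ 1.86 rad/s

The axle reaction passes through the central axle and exerts no torque about it; angular momentum about the central axle is conserved through the impact.
I_p = ½(187)(1.77)² = 292.9 kg·m². Taking the sense of the package's angular momentum as positive, L_{package} = m v R = (10.6)(3.38)(1.77) = 63.42 kg·m²/s.
L_i = −I_p ω_p + m v R = −(292.9)(2.29) + 63.42 = -607.4 kg·m²/s.
After sticking, I_f = I_p + m R² = 292.9 + (10.6)(1.77)² = 326.1 kg·m².
ω_f = L_i / I_f = -607.4 / 326.1 = -1.862 rad/s.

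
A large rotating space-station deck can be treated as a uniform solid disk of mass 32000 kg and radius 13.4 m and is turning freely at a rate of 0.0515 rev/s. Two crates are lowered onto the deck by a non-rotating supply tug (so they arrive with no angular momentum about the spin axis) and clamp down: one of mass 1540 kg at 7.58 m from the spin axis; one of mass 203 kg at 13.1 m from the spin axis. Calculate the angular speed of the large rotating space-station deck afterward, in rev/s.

No external torque acts about the spin axis; L_before = L_after.
I_p = ½(32000)(13.4)² = 2.873e+06 kg·m².
Added inertia Σmr² = (1540)(7.58)² + (203)(13.1)² = 1.233e+05 kg·m²; I_f = 2.873e+06 + 1.233e+05 = 2.996e+06 kg·m².
ω_f = I_p ω_i / I_f = (2.873e+06)(0.0515) / 2.996e+06 = 0.04938 rev/s.

ω_f ≈ 0.0494 rev/s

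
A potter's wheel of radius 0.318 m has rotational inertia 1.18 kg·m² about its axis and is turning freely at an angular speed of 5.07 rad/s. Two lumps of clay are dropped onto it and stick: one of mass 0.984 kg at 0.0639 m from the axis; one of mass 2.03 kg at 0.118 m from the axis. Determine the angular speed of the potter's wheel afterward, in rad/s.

ω_f ≈ 4.93 rad/s

The added mass arrives with no angular momentum about the axis, and any external torque about the axis is negligible, so the system's angular momentum is conserved.
Added inertia Σmr² = (0.984)(0.0639)² + (2.03)(0.118)² = 0.03228 kg·m²; I_f = 1.180 + 0.03228 = 1.212 kg·m².
ω_f = I_p ω_i / I_f = (1.180)(5.07) / 1.212 = 4.935 rad/s.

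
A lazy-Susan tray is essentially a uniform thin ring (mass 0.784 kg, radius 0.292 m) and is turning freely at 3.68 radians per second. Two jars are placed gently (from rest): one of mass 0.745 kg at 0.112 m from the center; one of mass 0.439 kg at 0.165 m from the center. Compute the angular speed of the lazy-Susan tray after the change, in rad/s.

No external torque acts about the center; L_before = L_after.
I_p = (0.784)(0.292)² = 0.06685 kg·m².
Added inertia Σmr² = (0.745)(0.112)² + (0.439)(0.165)² = 0.02130 kg·m²; I_f = 0.06685 + 0.02130 = 0.08814 kg·m².
ω_f = I_p ω_i / I_f = (0.06685)(3.68) / 0.08814 = 2.791 rad/s.

ω_f ≈ 2.79 rad/s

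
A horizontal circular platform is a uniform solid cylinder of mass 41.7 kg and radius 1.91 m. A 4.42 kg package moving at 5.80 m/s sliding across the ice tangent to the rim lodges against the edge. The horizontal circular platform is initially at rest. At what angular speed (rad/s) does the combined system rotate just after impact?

About the central axle the impulsive forces during the collision are internal, so angular momentum about that axis is conserved.
I_p = ½(41.7)(1.91)² = 76.06 kg·m². Taking the sense of the package's angular momentum as positive, L_{package} = m v R = (4.42)(5.80)(1.91) = 48.96 kg·m²/s.
L_i = 0 + 48.96 = 48.96 kg·m²/s.
After sticking, I_f = I_p + m R² = 76.06 + (4.42)(1.91)² = 92.19 kg·m².
ω_f = L_i / I_f = 48.96 / 92.19 = 0.5311 rad/s.

|ω_f| ≈ 0.531 rad/s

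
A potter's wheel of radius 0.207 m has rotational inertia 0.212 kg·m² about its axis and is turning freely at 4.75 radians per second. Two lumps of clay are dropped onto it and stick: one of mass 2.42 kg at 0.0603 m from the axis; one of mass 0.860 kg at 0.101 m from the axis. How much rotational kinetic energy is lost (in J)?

No external torque acts about the axis; L_before = L_after.
Added inertia Σmr² = (2.42)(0.0603)² + (0.860)(0.101)² = 0.01757 kg·m²; I_f = 0.2120 + 0.01757 = 0.2296 kg·m².
ω_f = I_p ω_i / I_f = (0.2120)(4.75) / 0.2296 = 4.386 rad/s.
KE_i = ½(0.2120)(4.750 rad/s)² = 2.392 J; KE_f = ½(0.2296)(4.386)² = 2.209 J.

energy lost ≈ 0.183 J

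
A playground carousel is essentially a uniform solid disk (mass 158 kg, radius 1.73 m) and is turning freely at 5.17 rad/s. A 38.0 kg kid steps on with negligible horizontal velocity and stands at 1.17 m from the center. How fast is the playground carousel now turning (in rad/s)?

ω_f ≈ 4.24 rad/s

The added mass arrives with no angular momentum about the center, and any external torque about the center is negligible, so the system's angular momentum is conserved.
I_p = ½(158)(1.73)² = 236.4 kg·m².
Added inertia Σmr² = (38.0)(1.17)² = 52.02 kg·m²; I_f = 236.4 + 52.02 = 288.5 kg·m².
ω_f = I_p ω_i / I_f = (236.4)(5.17) / 288.5 = 4.238 rad/s.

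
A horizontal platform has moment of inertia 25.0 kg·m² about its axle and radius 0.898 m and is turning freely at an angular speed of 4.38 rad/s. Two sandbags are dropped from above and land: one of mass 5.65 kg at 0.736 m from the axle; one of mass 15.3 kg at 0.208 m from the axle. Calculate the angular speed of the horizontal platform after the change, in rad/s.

ω_f ≈ 3.81 rad/s

The added mass arrives with no angular momentum about the axle, and any external torque about the axle is negligible, so the system's angular momentum is conserved.
Added inertia Σmr² = (5.65)(0.736)² + (15.3)(0.208)² = 3.723 kg·m²; I_f = 25.00 + 3.723 = 28.72 kg·m².
ω_f = I_p ω_i / I_f = (25.00)(4.38) / 28.72 = 3.812 rad/s.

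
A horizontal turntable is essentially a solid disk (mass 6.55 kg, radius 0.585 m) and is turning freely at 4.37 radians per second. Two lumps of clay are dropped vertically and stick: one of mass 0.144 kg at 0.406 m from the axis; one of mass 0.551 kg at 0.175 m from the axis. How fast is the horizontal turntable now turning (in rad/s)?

ω_f ≈ 4.22 rad/s

No external torque acts about the axis; L_before = L_after.
I_p = ½(6.55)(0.585)² = 1.121 kg·m².
Added inertia Σmr² = (0.144)(0.406)² + (0.551)(0.175)² = 0.04061 kg·m²; I_f = 1.121 + 0.04061 = 1.161 kg·m².
ω_f = I_p ω_i / I_f = (1.121)(4.37) / 1.161 = 4.217 rad/s.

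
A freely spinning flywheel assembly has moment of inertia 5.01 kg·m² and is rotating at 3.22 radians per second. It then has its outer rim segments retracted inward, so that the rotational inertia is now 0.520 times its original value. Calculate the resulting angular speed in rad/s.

Angular momentum about the spin axis is conserved since the torque about it is zero.
I₂ = 0.520 × 5.01 = 2.605 kg·m².
ω₂ = I₁ω₁ / I₂ = (5.010)(3.22 rad/s) / (2.605) = 6.192 rad/s.

ω₂ ≈ 6.19 rad/s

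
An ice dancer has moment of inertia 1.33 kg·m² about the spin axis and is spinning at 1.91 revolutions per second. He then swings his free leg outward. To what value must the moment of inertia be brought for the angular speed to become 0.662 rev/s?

I₂ ≈ 3.84 kg·m²

With no external torque about the axis, L is conserved: I₁ω₁ = I₂ω₂.
I₂ = I₁ω₁ / ω₂ = (1.33)(1.91) / (0.662) = 3.837 kg·m².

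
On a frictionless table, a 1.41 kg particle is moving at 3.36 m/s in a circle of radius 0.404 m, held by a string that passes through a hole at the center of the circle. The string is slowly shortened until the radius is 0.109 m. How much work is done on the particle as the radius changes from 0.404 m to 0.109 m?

W ≈ 101 J

The only horizontal force on the mass is along the cord (radial), so it exerts no torque about the hole and angular momentum m v r is conserved.
v₂ = v₁ r₁ / r₂ = (3.36)(0.404) / (0.109) = 12.45 m/s.
W = ΔKE = ½m(v₂² − v₁²) = 101.4 J.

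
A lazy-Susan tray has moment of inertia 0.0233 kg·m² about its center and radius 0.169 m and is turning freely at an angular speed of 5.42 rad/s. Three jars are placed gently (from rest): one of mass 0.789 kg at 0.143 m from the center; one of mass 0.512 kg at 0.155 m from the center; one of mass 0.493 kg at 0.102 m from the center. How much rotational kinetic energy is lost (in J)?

energy lost ≈ 0.202 J

The added mass arrives with no angular momentum about the center, and any external torque about the center is negligible, so the system's angular momentum is conserved.
Added inertia Σmr² = (0.789)(0.143)² + (0.512)(0.155)² + (0.493)(0.102)² = 0.03356 kg·m²; I_f = 0.02330 + 0.03356 = 0.05686 kg·m².
ω_f = I_p ω_i / I_f = (0.02330)(5.42) / 0.05686 = 2.221 rad/s.
KE_i = ½(0.02330)(5.420 rad/s)² = 0.3422 J; KE_f = ½(0.05686)(2.221)² = 0.1402 J.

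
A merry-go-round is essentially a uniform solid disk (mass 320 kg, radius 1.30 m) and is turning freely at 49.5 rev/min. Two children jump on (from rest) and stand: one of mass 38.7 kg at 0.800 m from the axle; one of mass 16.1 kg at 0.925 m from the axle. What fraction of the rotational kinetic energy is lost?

The added mass arrives with no angular momentum about the axle, and any external torque about the axle is negligible, so the system's angular momentum is conserved.
I_p = ½(320)(1.30)² = 270.4 kg·m².
Added inertia Σmr² = (38.7)(0.800)² + (16.1)(0.925)² = 38.54 kg·m²; I_f = 270.4 + 38.54 = 308.9 kg·m².
ω_f = I_p ω_i / I_f = (270.4)(49.5) / 308.9 = 43.32 rpm.
KE_i = ½(270.4)(5.184 rad/s)² = 3633 J; KE_f = ½(308.9)(4.537)² = 3180 J.
Fraction lost = 0.1248.

fraction ≈ 0.125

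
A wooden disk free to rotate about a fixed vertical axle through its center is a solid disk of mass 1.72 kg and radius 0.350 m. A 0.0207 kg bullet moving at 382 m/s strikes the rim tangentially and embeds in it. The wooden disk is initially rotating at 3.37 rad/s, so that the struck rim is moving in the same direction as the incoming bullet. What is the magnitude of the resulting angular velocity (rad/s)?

The axle reaction passes through the axle and exerts no torque about it; angular momentum about the axle is conserved through the impact.
I_p = ½(1.72)(0.350)² = 0.1053 kg·m². Taking the sense of the bullet's angular momentum as positive, L_{bullet} = m v R = (0.0207)(382)(0.350) = 2.768 kg·m²/s.
L_i = +I_p ω_p + m v R = +(0.1053)(3.37) + 2.768 = 3.123 kg·m²/s.
After sticking, I_f = I_p + m R² = 0.1053 + (0.0207)(0.350)² = 0.1079 kg·m².
ω_f = L_i / I_f = 3.123 / 0.1079 = 28.94 rad/s.

|ω_f| ≈ 28.9 rad/s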